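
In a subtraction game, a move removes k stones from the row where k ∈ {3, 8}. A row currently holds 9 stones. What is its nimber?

1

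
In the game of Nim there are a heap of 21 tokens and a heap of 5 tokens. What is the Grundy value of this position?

Nim-sum: 21 ^ 5 = 16.

16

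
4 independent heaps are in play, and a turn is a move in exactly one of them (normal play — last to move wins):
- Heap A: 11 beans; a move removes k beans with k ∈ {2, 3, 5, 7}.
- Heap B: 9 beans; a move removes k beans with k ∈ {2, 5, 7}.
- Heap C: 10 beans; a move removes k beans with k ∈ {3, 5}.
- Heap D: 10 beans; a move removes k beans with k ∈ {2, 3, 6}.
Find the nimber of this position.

Grundy values for heap A (subtraction set {2, 3, 5, 7}):
k:     0  1  2  3  4  5  6  7  8  9 10 11
g(k):  0  0  1  1  2  2  3  3  4  0  0  1
So g(11) = 1.
Build the Grundy sequence for heap B with g(k) = mex{g(k−s) : s ∈ {2, 5, 7}, s ≤ k}:
k:     0  1  2  3  4  5  6  7  8  9
g(k):  0  0  1  1  0  2  1  3  2  2
So g(9) = 2.
Build the Grundy sequence for heap C with g(k) = mex{g(k−s) : s ∈ {3, 5}, s ≤ k}:
g(0) = mex{} = 0
g(1) = mex{} = 0
g(2) = mex{} = 0
g(3) = mex{0} = 1
g(4) = mex{0} = 1
g(5) = mex{0} = 1
g(6) = mex{0,1} = 2
g(7) = mex{0,1} = 2
g(8) = mex{1} = 0
g(9) = mex{1,2} = 0
g(10) = mex{1,2} = 0
So g(10) = 0.
Build the Grundy sequence for heap D with g(k) = mex{g(k−s) : s ∈ {2, 3, 6}, s ≤ k}:
k:     0  1  2  3  4  5  6  7  8  9 10
g(k):  0  0  1  1  2  0  3  1  2  0  0
So g(10) = 0.
By the Sprague-Grundy theorem, the Grundy value of a sum of independent games is the XOR of the component values.
Combined value = 1 ⊕ 2 ⊕ 0 ⊕ 0 = 3.

3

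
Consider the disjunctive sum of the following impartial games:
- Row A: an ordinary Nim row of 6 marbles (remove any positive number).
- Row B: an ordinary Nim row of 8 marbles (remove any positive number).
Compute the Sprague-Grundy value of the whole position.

Row A is a plain Nim row of size 6, so its Grundy value is 6.
Row B is a plain Nim row of size 8, so its Grundy value is 8.
By the Sprague-Grundy theorem, the Grundy value of a sum of independent games is the XOR of the component values.
Combined value = 6 XOR 8 = 14.

14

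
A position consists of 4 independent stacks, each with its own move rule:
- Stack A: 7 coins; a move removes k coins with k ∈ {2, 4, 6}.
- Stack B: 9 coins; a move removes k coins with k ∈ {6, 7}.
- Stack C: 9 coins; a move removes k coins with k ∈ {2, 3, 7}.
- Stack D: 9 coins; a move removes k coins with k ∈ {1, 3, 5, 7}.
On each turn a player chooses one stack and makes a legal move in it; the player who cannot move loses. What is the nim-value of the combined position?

1

Build the Grundy sequence for stack A with g(k) = mex{g(k−s) : s ∈ {2, 4, 6}, s ≤ k}:
k:     0  1  2  3  4  5  6  7
g(k):  0  0  1  1  2  2  3  3
So g(7) = 3.
Build the Grundy sequence for stack B with g(k) = mex{g(k−s) : s ∈ {6, 7}, s ≤ k}:
k:     0  1  2  3  4  5  6  7  8  9
g(k):  0  0  0  0  0  0  1  1  1  1
So g(9) = 1.
Build the Grundy sequence for stack C with g(k) = mex{g(k−s) : s ∈ {2, 3, 7}, s ≤ k}:
k:     0  1  2  3  4  5  6  7  8  9
g(k):  0  0  1  1  2  0  0  1  1  2
So g(9) = 2.
For stack D, compute g(0), g(1), … with moves {1, 3, 5, 7}:
k:     0  1  2  3  4  5  6  7  8  9
g(k):  0  1  0  1  0  1  0  1  0  1
So g(9) = 1.
The value of a disjunctive sum is the nim-sum of the parts.
Combined value = 3 XOR 1 XOR 2 XOR 1 = 1.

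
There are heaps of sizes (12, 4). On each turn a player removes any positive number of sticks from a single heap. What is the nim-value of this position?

8

Compute the nim-sum pairwise:
12 ⊕ 4 = 8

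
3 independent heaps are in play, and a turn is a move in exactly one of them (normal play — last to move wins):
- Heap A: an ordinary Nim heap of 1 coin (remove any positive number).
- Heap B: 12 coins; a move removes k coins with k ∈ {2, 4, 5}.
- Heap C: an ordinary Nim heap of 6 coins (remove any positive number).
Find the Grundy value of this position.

Heap A is a plain Nim heap of size 1, so its Grundy value is 1.
Build the Grundy sequence for heap B with g(k) = mex{g(k−s) : s ∈ {2, 4, 5}, s ≤ k}:
k:     0  1  2  3  4  5  6  7  8  9 10 11 12
g(k):  0  0  1  1  2  2  3  0  0  1  1  2  2
So g(12) = 2.
Heap C is a plain Nim heap of size 6, so its Grundy value is 6.
By the Sprague-Grundy theorem, the Grundy value of a sum of independent games is the XOR of the component values.
Combined value = 1 XOR 2 XOR 6 = 5.

5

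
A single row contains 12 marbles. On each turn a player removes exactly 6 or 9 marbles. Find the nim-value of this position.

2

Compute g(0), g(1), … for moves {6, 9}:
g(0) = mex{} = 0
g(1) = mex{} = 0
g(2) = mex{} = 0
g(3) = mex{} = 0
g(4) = mex{} = 0
g(5) = mex{} = 0
g(6) = mex{0} = 1
g(7) = mex{0} = 1
g(8) = mex{0} = 1
g(9) = mex{0} = 1
g(10) = mex{0} = 1
g(11) = mex{0} = 1
g(12) = mex{0,1} = 2
So g(12) = 2.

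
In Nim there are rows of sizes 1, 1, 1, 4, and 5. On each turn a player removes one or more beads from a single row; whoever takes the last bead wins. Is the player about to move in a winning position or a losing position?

Losing position

Write each in binary and XOR column by column:
  001  (1)
  001  (1)
  001  (1)
  100  (4)
  101  (5)
  ---
  000  (0)
The nim-sum is 0, so this is a P-position: the player to move is in a losing position under optimal play.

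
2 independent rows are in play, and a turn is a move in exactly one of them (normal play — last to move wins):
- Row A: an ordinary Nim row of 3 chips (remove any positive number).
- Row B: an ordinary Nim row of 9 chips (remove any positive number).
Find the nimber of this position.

Row A is a plain Nim row of size 3, so its Grundy value is 3.
Row B is a plain Nim row of size 9, so its Grundy value is 9.
The value of a disjunctive sum is the nim-sum of the parts.
Combined value = 3 ⊕ 9 = 10.

10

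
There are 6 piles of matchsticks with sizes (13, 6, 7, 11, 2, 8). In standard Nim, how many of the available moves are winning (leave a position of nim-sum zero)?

In binary:
  1101  (13)
  0110  (6)
  0111  (7)
  1011  (11)
  0010  (2)
  1000  (8)
  ----
  1101  (13)
The overall nim-sum is X = 13. A pile of size p has a winning move iff p XOR X < p (reduce it to p XOR X).
  13: 13 XOR 13 = 0 < 13 — winning move (to 0).
  6: 6 XOR 13 = 11 ≥ 6 — no move.
  7: 7 XOR 13 = 10 ≥ 7 — no move.
  11: 11 XOR 13 = 6 < 11 — winning move (to 6).
  2: 2 XOR 13 = 15 ≥ 2 — no move.
  8: 8 XOR 13 = 5 < 8 — winning move (to 5).
That gives 3 winning moves.

3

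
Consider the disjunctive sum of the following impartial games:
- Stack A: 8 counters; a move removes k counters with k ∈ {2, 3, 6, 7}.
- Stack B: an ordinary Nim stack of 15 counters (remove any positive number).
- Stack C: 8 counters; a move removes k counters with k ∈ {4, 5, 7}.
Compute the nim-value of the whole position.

Grundy values for stack A (subtraction set {2, 3, 6, 7}):
k:     0  1  2  3  4  5  6  7  8
g(k):  0  0  1  1  2  0  3  1  2
So g(8) = 2.
Stack B is a plain Nim stack of size 15, so its Grundy value is 15.
Build the Grundy sequence for stack C with g(k) = mex{g(k−s) : s ∈ {4, 5, 7}, s ≤ k}:
k:     0  1  2  3  4  5  6  7  8
g(k):  0  0  0  0  1  1  1  1  2
So g(8) = 2.
The value of a disjunctive sum is the nim-sum of the parts.
Combined value = 2 XOR 15 XOR 2 = 15.

15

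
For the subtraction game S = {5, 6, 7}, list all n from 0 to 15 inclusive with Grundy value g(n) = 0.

Build the Grundy sequence with g(k) = mex{g(k−s) : s ∈ {5, 6, 7}, s ≤ k}:
k:     0  1  2  3  4  5  6  7  8  9 10 11 12 13 14 15
g(k):  0  0  0  0  0  1  1  1  1  1  2  2  0  0  0  0
The P-positions (g = 0) in 0..15 are 0, 1, 2, 3, 4, 12, 13, 14, 15.

0, 1, 2, 3, 4, 12, 13, 14, 15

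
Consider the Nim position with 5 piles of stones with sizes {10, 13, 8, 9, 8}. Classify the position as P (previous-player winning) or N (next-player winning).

In binary:
  1010  (10)
  1101  (13)
  1000  (8)
  1001  (9)
  1000  (8)
  ----
  1110  (14)
The nim-sum is 14 ≠ 0, so this is an N-position: the player to move can win.

N-position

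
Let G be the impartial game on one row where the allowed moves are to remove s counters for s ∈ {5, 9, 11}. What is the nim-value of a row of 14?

Grundy values for subtraction set {5, 9, 11}:
k:     0  1  2  3  4  5  6  7  8  9 10 11 12 13 14
g(k):  0  0  0  0  0  1  1  1  1  1  2  2  2  2  2
So g(14) = 2.

2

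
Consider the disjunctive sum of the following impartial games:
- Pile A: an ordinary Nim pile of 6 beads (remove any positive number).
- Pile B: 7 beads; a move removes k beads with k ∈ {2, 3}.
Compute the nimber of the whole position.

Pile A is a plain Nim pile of size 6, so its Grundy value is 6.
For pile B, compute g(0), g(1), … with moves {2, 3}:
g(0) = mex{} = 0
g(1) = mex{} = 0
g(2) = mex{0} = 1
g(3) = mex{0} = 1
g(4) = mex{0,1} = 2
g(5) = mex{1} = 0
g(6) = mex{1,2} = 0
g(7) = mex{0,2} = 1
So g(7) = 1.
The value of a disjunctive sum is the nim-sum of the parts.
Combined value = 6 ⊕ 1 = 7.

7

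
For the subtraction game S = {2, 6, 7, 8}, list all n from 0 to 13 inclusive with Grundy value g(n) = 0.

0, 1, 4, 5

Compute g(0), g(1), … for moves {2, 6, 7, 8}:
g(0) = mex{} = 0
g(1) = mex{} = 0
g(2) = mex{0} = 1
g(3) = mex{0} = 1
g(4) = mex{1} = 0
g(5) = mex{1} = 0
g(6) = mex{0} = 1
g(7) = mex{0} = 1
g(8) = mex{0,1} = 2
g(9) = mex{0,1} = 2
g(10) = mex{0,1,2} = 3
g(11) = mex{0,1,2} = 3
g(12) = mex{0,1,3} = 2
g(13) = mex{0,1,3} = 2
The P-positions (g = 0) in 0..13 are 0, 1, 4, 5.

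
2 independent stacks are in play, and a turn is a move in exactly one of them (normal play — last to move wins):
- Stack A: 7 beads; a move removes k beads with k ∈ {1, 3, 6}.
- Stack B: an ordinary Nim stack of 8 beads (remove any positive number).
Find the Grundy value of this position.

11

For stack A, compute g(0), g(1), … with moves {1, 3, 6}:
k:     0  1  2  3  4  5  6  7
g(k):  0  1  0  1  0  1  2  3
So g(7) = 3.
Stack B is a plain Nim stack of size 8, so its Grundy value is 8.
The value of a disjunctive sum is the nim-sum of the parts.
Combined value = 3 XOR 8 = 11.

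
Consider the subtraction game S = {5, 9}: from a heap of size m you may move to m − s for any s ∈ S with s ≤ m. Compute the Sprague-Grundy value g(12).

2

Build the Grundy sequence with g(k) = mex{g(k−s) : s ∈ {5, 9}, s ≤ k}:
k:     0  1  2  3  4  5  6  7  8  9 10 11 12
g(k):  0  0  0  0  0  1  1  1  1  1  2  2  2
So g(12) = 2.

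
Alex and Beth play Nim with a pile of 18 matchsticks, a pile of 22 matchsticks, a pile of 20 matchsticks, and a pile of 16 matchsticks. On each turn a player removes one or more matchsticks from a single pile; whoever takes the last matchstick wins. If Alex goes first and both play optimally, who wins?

Compute the nim-sum pairwise:
18 ⊕ 22 = 4
4 ⊕ 20 = 16
16 ⊕ 16 = 0
The nim-sum is 0, so this is a P-position: the player to move is in a losing position under optimal play; Alex is about to move from it and so loses — Beth wins.

Beth wins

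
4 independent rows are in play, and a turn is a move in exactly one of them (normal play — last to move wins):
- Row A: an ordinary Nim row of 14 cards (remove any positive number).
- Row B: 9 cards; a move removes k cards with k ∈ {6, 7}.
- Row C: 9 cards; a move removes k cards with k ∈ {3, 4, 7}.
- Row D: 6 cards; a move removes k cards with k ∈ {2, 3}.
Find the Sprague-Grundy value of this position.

Row A is a plain Nim row of size 14, so its Grundy value is 14.
For row B, compute g(0), g(1), … with moves {6, 7}:
k:     0  1  2  3  4  5  6  7  8  9
g(k):  0  0  0  0  0  0  1  1  1  1
So g(9) = 1.
Build the Grundy sequence for row C with g(k) = mex{g(k−s) : s ∈ {3, 4, 7}, s ≤ k}:
g(0) = mex{} = 0
g(1) = mex{} = 0
g(2) = mex{} = 0
g(3) = mex{0} = 1
g(4) = mex{0} = 1
g(5) = mex{0} = 1
g(6) = mex{0,1} = 2
g(7) = mex{0,1} = 2
g(8) = mex{0,1} = 2
g(9) = mex{0,1,2} = 3
So g(9) = 3.
Build the Grundy sequence for row D with g(k) = mex{g(k−s) : s ∈ {2, 3}, s ≤ k}:
g(0) = mex{} = 0
g(1) = mex{} = 0
g(2) = mex{0} = 1
g(3) = mex{0} = 1
g(4) = mex{0,1} = 2
g(5) = mex{1} = 0
g(6) = mex{1,2} = 0
So g(6) = 0.
By the Sprague-Grundy theorem, the Grundy value of a sum of independent games is the XOR of the component values.
Combined value = 14 ⊕ 1 ⊕ 3 ⊕ 0 = 12.

12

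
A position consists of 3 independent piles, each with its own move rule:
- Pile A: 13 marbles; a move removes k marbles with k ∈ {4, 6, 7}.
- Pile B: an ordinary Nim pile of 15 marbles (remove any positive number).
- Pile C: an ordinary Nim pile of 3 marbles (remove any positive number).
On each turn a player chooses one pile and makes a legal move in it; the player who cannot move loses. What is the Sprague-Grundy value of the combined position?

12

Build the Grundy sequence for pile A with g(k) = mex{g(k−s) : s ∈ {4, 6, 7}, s ≤ k}:
k:     0  1  2  3  4  5  6  7  8  9 10 11 12 13
g(k):  0  0  0  0  1  1  1  1  2  2  2  0  0  0
So g(13) = 0.
Pile B is a plain Nim pile of size 15, so its Grundy value is 15.
Pile C is a plain Nim pile of size 3, so its Grundy value is 3.
The value of a disjunctive sum is the nim-sum of the parts.
Combined value = 0 ⊕ 15 ⊕ 3 = 12.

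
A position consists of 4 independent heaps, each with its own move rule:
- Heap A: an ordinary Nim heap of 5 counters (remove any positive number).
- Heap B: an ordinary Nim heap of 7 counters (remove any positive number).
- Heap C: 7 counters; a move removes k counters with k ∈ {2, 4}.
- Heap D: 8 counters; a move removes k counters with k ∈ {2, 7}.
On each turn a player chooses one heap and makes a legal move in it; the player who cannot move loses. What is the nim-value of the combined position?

Heap A is a plain Nim heap of size 5, so its Grundy value is 5.
Heap B is a plain Nim heap of size 7, so its Grundy value is 7.
Grundy values for heap C (subtraction set {2, 4}):
g(0) = mex{} = 0
g(1) = mex{} = 0
g(2) = mex{0} = 1
g(3) = mex{0} = 1
g(4) = mex{0,1} = 2
g(5) = mex{0,1} = 2
g(6) = mex{1,2} = 0
g(7) = mex{1,2} = 0
So g(7) = 0.
For heap D, compute g(0), g(1), … with moves {2, 7}:
g(0) = mex{} = 0
g(1) = mex{} = 0
g(2) = mex{0} = 1
g(3) = mex{0} = 1
g(4) = mex{1} = 0
g(5) = mex{1} = 0
g(6) = mex{0} = 1
g(7) = mex{0} = 1
g(8) = mex{0,1} = 2
So g(8) = 2.
The value of a disjunctive sum is the nim-sum of the parts.
Combined value = 5 ⊕ 7 ⊕ 0 ⊕ 2 = 0.

0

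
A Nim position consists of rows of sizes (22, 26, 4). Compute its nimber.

8

Write each in binary and XOR column by column:
  10110  (22)
  11010  (26)
  00100  (4)
  -----
  01000  (8)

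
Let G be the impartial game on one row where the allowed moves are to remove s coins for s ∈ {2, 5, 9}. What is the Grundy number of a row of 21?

Compute g(0), g(1), … for moves {2, 5, 9}:
k:     0  1  2  3  4  5  6  7  8  9 10 11 12 13 14 15 16 17 18 19 20 21
g(k):  0  0  1  1  0  2  1  0  0  1  1  0  2  1  0  0  1  1  0  2  1  0
So g(21) = 0.

0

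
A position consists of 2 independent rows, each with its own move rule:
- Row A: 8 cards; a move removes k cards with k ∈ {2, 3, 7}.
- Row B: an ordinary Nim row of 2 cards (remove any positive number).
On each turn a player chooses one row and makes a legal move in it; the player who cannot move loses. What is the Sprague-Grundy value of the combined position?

3

Build the Grundy sequence for row A with g(k) = mex{g(k−s) : s ∈ {2, 3, 7}, s ≤ k}:
k:     0  1  2  3  4  5  6  7  8
g(k):  0  0  1  1  2  0  0  1  1
So g(8) = 1.
Row B is a plain Nim row of size 2, so its Grundy value is 2.
The value of a disjunctive sum is the nim-sum of the parts.
Combined value = 1 ⊕ 2 = 3.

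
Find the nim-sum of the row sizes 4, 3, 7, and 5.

Nim-sum: 4 ⊕ 3 ⊕ 7 ⊕ 5 = 5.

5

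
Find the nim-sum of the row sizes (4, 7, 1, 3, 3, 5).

Compute the nim-sum pairwise:
4 ^ 7 = 3
3 ^ 1 = 2
2 ^ 3 = 1
1 ^ 3 = 2
2 ^ 5 = 7

7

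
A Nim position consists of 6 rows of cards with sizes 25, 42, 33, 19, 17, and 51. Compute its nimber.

35

In binary:
  011001  (25)
  101010  (42)
  100001  (33)
  010011  (19)
  010001  (17)
  110011  (51)
  ------
  100011  (35)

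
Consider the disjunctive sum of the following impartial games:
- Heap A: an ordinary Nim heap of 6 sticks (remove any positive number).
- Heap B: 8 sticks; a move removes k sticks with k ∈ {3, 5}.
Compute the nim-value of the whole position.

6

Heap A is a plain Nim heap of size 6, so its Grundy value is 6.
For heap B, compute g(0), g(1), … with moves {3, 5}:
k:     0  1  2  3  4  5  6  7  8
g(k):  0  0  0  1  1  1  2  2  0
So g(8) = 0.
The value of a disjunctive sum is the nim-sum of the parts.
Combined value = 6 XOR 0 = 6.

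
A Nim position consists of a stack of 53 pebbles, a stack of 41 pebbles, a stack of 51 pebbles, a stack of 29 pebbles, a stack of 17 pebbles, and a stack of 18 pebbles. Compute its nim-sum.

Write each in binary and XOR column by column:
  110101  (53)
  101001  (41)
  110011  (51)
  011101  (29)
  010001  (17)
  010010  (18)
  ------
  110001  (49)

49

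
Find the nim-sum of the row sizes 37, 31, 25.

35

Write each in binary and XOR column by column:
  100101  (37)
  011111  (31)
  011001  (25)
  ------
  100011  (35)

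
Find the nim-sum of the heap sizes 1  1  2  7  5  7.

Write each in binary and XOR column by column:
  001  (1)
  001  (1)
  010  (2)
  111  (7)
  101  (5)
  111  (7)
  ---
  111  (7)

7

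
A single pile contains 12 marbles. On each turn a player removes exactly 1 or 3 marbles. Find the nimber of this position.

Build the Grundy sequence with g(k) = mex{g(k−s) : s ∈ {1, 3}, s ≤ k}:
k:     0  1  2  3  4  5  6  7  8  9 10 11 12
g(k):  0  1  0  1  0  1  0  1  0  1  0  1  0
So g(12) = 0.

0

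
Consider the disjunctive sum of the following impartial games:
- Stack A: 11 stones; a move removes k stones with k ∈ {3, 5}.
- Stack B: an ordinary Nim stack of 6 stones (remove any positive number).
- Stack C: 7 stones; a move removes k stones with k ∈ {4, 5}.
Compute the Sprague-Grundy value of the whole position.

Build the Grundy sequence for stack A with g(k) = mex{g(k−s) : s ∈ {3, 5}, s ≤ k}:
k:     0  1  2  3  4  5  6  7  8  9 10 11
g(k):  0  0  0  1  1  1  2  2  0  0  0  1
So g(11) = 1.
Stack B is a plain Nim stack of size 6, so its Grundy value is 6.
Grundy values for stack C (subtraction set {4, 5}):
k:     0  1  2  3  4  5  6  7
g(k):  0  0  0  0  1  1  1  1
So g(7) = 1.
By the Sprague-Grundy theorem, the Grundy value of a sum of independent games is the XOR of the component values.
Combined value = 1 XOR 6 XOR 1 = 6.

6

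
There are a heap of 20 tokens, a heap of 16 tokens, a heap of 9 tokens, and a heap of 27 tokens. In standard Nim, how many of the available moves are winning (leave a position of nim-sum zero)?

3

Write each in binary and XOR column by column:
  10100  (20)
  10000  (16)
  01001  (9)
  11011  (27)
  -----
  10110  (22)
The overall nim-sum is X = 22. A heap of size p has a winning move iff p XOR X < p (reduce it to p XOR X).
  20: 20 XOR 22 = 2 < 20 — winning move (to 2).
  16: 16 XOR 22 = 6 < 16 — winning move (to 6).
  9: 9 XOR 22 = 31 ≥ 9 — no move.
  27: 27 XOR 22 = 13 < 27 — winning move (to 13).
That gives 3 winning moves.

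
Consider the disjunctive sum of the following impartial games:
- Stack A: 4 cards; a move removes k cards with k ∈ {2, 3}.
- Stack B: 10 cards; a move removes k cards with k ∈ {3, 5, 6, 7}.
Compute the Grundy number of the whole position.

2

Grundy values for stack A (subtraction set {2, 3}):
k:     0  1  2  3  4
g(k):  0  0  1  1  2
So g(4) = 2.
Grundy values for stack B (subtraction set {3, 5, 6, 7}):
k:     0  1  2  3  4  5  6  7  8  9 10
g(k):  0  0  0  1  1  1  2  2  2  3  0
So g(10) = 0.
By the Sprague-Grundy theorem, the Grundy value of a sum of independent games is the XOR of the component values.
Combined value = 2 ⊕ 0 = 2.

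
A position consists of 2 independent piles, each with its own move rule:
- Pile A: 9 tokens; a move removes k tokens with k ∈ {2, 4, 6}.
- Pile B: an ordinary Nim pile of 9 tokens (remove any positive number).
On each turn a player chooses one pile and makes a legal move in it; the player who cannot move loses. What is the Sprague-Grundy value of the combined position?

9

Grundy values for pile A (subtraction set {2, 4, 6}):
g(0) = mex{} = 0
g(1) = mex{} = 0
g(2) = mex{0} = 1
g(3) = mex{0} = 1
g(4) = mex{0,1} = 2
g(5) = mex{0,1} = 2
g(6) = mex{0,1,2} = 3
g(7) = mex{0,1,2} = 3
g(8) = mex{1,2,3} = 0
g(9) = mex{1,2,3} = 0
So g(9) = 0.
Pile B is a plain Nim pile of size 9, so its Grundy value is 9.
By the Sprague-Grundy theorem, the Grundy value of a sum of independent games is the XOR of the component values.
Combined value = 0 ⊕ 9 = 9.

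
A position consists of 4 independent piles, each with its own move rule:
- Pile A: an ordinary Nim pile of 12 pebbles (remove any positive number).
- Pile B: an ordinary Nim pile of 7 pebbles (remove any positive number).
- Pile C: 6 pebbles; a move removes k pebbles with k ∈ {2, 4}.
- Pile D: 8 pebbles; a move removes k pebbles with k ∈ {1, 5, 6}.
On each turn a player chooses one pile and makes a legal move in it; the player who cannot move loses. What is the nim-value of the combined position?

Pile A is a plain Nim pile of size 12, so its Grundy value is 12.
Pile B is a plain Nim pile of size 7, so its Grundy value is 7.
Build the Grundy sequence for pile C with g(k) = mex{g(k−s) : s ∈ {2, 4}, s ≤ k}:
k:     0  1  2  3  4  5  6
g(k):  0  0  1  1  2  2  0
So g(6) = 0.
Build the Grundy sequence for pile D with g(k) = mex{g(k−s) : s ∈ {1, 5, 6}, s ≤ k}:
k:     0  1  2  3  4  5  6  7  8
g(k):  0  1  0  1  0  1  2  3  2
So g(8) = 2.
The value of a disjunctive sum is the nim-sum of the parts.
Combined value = 12 ⊕ 7 ⊕ 0 ⊕ 2 = 9.

9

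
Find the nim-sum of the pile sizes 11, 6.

In binary:
  1011  (11)
  0110  (6)
  ----
  1101  (13)

13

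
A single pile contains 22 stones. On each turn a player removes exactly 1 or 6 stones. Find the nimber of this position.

Grundy values for subtraction set {1, 6}:
k:     0  1  2  3  4  5  6  7  8  9 10 11 12 13 14 15 16 17 18 19 20 21 22
g(k):  0  1  0  1  0  1  2  0  1  0  1  0  1  2  0  1  0  1  0  1  2  0  1
So g(22) = 1.

1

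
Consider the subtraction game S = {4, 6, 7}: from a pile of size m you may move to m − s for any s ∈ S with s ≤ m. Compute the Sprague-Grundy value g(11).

0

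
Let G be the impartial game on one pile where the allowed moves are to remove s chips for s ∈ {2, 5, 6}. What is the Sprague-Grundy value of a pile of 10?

1

Grundy values for subtraction set {2, 5, 6}:
k:     0  1  2  3  4  5  6  7  8  9 10
g(k):  0  0  1  1  0  2  1  3  0  2  1
So g(10) = 1.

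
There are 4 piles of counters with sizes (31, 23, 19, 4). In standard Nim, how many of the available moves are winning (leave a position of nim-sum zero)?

3

Nim-sum: 31 ^ 23 ^ 19 ^ 4 = 31.
The overall nim-sum is X = 31. A pile of size p has a winning move iff p XOR X < p (reduce it to p XOR X).
  31: 31 XOR 31 = 0 < 31 — winning move (to 0).
  23: 23 XOR 31 = 8 < 23 — winning move (to 8).
  19: 19 XOR 31 = 12 < 19 — winning move (to 12).
  4: 4 XOR 31 = 27 ≥ 4 — no move.
That gives 3 winning moves.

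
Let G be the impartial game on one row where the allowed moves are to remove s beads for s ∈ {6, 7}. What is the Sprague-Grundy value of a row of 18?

Grundy values for subtraction set {6, 7}:
k:     0  1  2  3  4  5  6  7  8  9 10 11 12 13 14 15 16 17 18
g(k):  0  0  0  0  0  0  1  1  1  1  1  1  2  0  0  0  0  0  0
So g(18) = 0.

0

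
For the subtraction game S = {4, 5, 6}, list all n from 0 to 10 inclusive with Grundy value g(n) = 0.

0, 1, 2, 3, 10

Grundy values for subtraction set {4, 5, 6}:
k:     0  1  2  3  4  5  6  7  8  9 10
g(k):  0  0  0  0  1  1  1  1  2  2  0
The P-positions (g = 0) in 0..10 are 0, 1, 2, 3, 10.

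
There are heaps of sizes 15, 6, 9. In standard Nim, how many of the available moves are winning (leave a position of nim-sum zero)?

0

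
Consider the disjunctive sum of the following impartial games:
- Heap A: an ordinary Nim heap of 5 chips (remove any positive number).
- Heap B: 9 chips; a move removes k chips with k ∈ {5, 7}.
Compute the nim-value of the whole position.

4

Heap A is a plain Nim heap of size 5, so its Grundy value is 5.
Grundy values for heap B (subtraction set {5, 7}):
g(0) = mex{} = 0
g(1) = mex{} = 0
g(2) = mex{} = 0
g(3) = mex{} = 0
g(4) = mex{} = 0
g(5) = mex{0} = 1
g(6) = mex{0} = 1
g(7) = mex{0} = 1
g(8) = mex{0} = 1
g(9) = mex{0} = 1
So g(9) = 1.
By the Sprague-Grundy theorem, the Grundy value of a sum of independent games is the XOR of the component values.
Combined value = 5 ⊕ 1 = 4.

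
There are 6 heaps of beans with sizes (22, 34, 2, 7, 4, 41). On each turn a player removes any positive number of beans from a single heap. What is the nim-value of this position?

28

Compute the nim-sum pairwise:
22 ^ 34 = 52
52 ^ 2 = 54
54 ^ 7 = 49
49 ^ 4 = 53
53 ^ 41 = 28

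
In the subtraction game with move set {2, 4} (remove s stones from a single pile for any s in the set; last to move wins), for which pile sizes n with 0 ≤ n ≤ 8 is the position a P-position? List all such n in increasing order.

0, 1, 6, 7

Build the Grundy sequence with g(k) = mex{g(k−s) : s ∈ {2, 4}, s ≤ k}:
g(0) = mex{} = 0
g(1) = mex{} = 0
g(2) = mex{0} = 1
g(3) = mex{0} = 1
g(4) = mex{0,1} = 2
g(5) = mex{0,1} = 2
g(6) = mex{1,2} = 0
g(7) = mex{1,2} = 0
g(8) = mex{0,2} = 1
The P-positions (g = 0) in 0..8 are 0, 1, 6, 7.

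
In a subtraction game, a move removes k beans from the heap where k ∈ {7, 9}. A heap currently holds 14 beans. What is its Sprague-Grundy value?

2

Grundy values for subtraction set {7, 9}:
k:     0  1  2  3  4  5  6  7  8  9 10 11 12 13 14
g(k):  0  0  0  0  0  0  0  1  1  1  1  1  1  1  2
So g(14) = 2.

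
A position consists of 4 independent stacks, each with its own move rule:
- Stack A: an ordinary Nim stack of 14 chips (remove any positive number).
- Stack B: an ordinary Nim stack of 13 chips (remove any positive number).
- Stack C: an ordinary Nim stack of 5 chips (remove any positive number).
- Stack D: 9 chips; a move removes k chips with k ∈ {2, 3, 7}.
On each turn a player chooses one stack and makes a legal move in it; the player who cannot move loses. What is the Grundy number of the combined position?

4

Stack A is a plain Nim stack of size 14, so its Grundy value is 14.
Stack B is a plain Nim stack of size 13, so its Grundy value is 13.
Stack C is a plain Nim stack of size 5, so its Grundy value is 5.
Grundy values for stack D (subtraction set {2, 3, 7}):
k:     0  1  2  3  4  5  6  7  8  9
g(k):  0  0  1  1  2  0  0  1  1  2
So g(9) = 2.
By the Sprague-Grundy theorem, the Grundy value of a sum of independent games is the XOR of the component values.
Combined value = 14 XOR 13 XOR 5 XOR 2 = 4.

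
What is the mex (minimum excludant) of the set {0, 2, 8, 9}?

1

0 is in the set but 1 is not, so the mex is 1.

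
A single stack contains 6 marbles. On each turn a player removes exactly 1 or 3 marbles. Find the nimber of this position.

0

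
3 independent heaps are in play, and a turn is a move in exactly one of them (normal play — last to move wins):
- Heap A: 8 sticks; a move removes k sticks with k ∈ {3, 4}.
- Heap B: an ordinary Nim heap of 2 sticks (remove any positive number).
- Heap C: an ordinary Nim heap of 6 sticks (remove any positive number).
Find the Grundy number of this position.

4

Grundy values for heap A (subtraction set {3, 4}):
k:     0  1  2  3  4  5  6  7  8
g(k):  0  0  0  1  1  1  2  0  0
So g(8) = 0.
Heap B is a plain Nim heap of size 2, so its Grundy value is 2.
Heap C is a plain Nim heap of size 6, so its Grundy value is 6.
The value of a disjunctive sum is the nim-sum of the parts.
Combined value = 0 ⊕ 2 ⊕ 6 = 4.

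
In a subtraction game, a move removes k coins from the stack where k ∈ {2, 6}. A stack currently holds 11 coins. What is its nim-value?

1

Build the Grundy sequence with g(k) = mex{g(k−s) : s ∈ {2, 6}, s ≤ k}:
g(0) = mex{} = 0
g(1) = mex{} = 0
g(2) = mex{0} = 1
g(3) = mex{0} = 1
g(4) = mex{1} = 0
g(5) = mex{1} = 0
g(6) = mex{0} = 1
g(7) = mex{0} = 1
g(8) = mex{1} = 0
g(9) = mex{1} = 0
g(10) = mex{0} = 1
g(11) = mex{0} = 1
So g(11) = 1.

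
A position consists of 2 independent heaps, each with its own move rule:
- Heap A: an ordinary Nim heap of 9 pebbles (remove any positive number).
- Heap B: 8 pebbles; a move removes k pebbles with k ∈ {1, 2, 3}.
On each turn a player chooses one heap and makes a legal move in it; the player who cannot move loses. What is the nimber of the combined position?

9

Heap A is a plain Nim heap of size 9, so its Grundy value is 9.
Build the Grundy sequence for heap B with g(k) = mex{g(k−s) : s ∈ {1, 2, 3}, s ≤ k}:
k:     0  1  2  3  4  5  6  7  8
g(k):  0  1  2  3  0  1  2  3  0
So g(8) = 0.
By the Sprague-Grundy theorem, the Grundy value of a sum of independent games is the XOR of the component values.
Combined value = 9 XOR 0 = 9.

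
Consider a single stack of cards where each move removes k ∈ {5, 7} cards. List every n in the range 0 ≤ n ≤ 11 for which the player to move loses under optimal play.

Build the Grundy sequence with g(k) = mex{g(k−s) : s ∈ {5, 7}, s ≤ k}:
g(0) = mex{} = 0
g(1) = mex{} = 0
g(2) = mex{} = 0
g(3) = mex{} = 0
g(4) = mex{} = 0
g(5) = mex{0} = 1
g(6) = mex{0} = 1
g(7) = mex{0} = 1
g(8) = mex{0} = 1
g(9) = mex{0} = 1
g(10) = mex{0,1} = 2
g(11) = mex{0,1} = 2
The P-positions (g = 0) in 0..11 are 0, 1, 2, 3, 4.

0, 1, 2, 3, 4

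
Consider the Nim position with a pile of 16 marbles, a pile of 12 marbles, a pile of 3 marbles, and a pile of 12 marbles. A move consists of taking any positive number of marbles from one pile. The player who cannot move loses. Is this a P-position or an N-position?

Compute the nim-sum pairwise:
16 ^ 12 = 28
28 ^ 3 = 31
31 ^ 12 = 19
The nim-sum is 19 ≠ 0, so this is an N-position: the player to move can win.

N-position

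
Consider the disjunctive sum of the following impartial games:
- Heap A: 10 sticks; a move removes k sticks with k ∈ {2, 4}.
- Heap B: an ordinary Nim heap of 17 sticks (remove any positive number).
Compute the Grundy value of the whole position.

19

Grundy values for heap A (subtraction set {2, 4}):
g(0) = mex{} = 0
g(1) = mex{} = 0
g(2) = mex{0} = 1
g(3) = mex{0} = 1
g(4) = mex{0,1} = 2
g(5) = mex{0,1} = 2
g(6) = mex{1,2} = 0
g(7) = mex{1,2} = 0
g(8) = mex{0,2} = 1
g(9) = mex{0,2} = 1
g(10) = mex{0,1} = 2
So g(10) = 2.
Heap B is a plain Nim heap of size 17, so its Grundy value is 17.
The value of a disjunctive sum is the nim-sum of the parts.
Combined value = 2 XOR 17 = 19.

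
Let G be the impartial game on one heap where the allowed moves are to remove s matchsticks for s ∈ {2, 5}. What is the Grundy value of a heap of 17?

1

Build the Grundy sequence with g(k) = mex{g(k−s) : s ∈ {2, 5}, s ≤ k}:
k:     0  1  2  3  4  5  6  7  8  9 10 11 12 13 14 15 16 17
g(k):  0  0  1  1  0  2  1  0  0  1  1  0  2  1  0  0  1  1
So g(17) = 1.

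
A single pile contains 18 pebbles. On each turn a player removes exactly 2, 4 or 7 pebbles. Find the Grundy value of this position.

0

Grundy values for subtraction set {2, 4, 7}:
k:     0  1  2  3  4  5  6  7  8  9 10 11 12 13 14 15 16 17 18
g(k):  0  0  1  1  2  2  0  3  1  0  2  1  0  2  1  0  2  1  0
So g(18) = 0.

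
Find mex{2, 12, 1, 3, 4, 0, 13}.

The values 0, 1, 2, 3, 4 are all present; 5 is the first non-negative integer missing from the set.

5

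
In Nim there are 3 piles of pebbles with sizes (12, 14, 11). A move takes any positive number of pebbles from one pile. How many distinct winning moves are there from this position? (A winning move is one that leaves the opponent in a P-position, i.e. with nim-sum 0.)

Compute the nim-sum pairwise:
12 XOR 14 = 2
2 XOR 11 = 9
The overall nim-sum is X = 9. A pile of size p has a winning move iff p XOR X < p (reduce it to p XOR X).
  12: 12 XOR 9 = 5 < 12 — winning move (to 5).
  14: 14 XOR 9 = 7 < 14 — winning move (to 7).
  11: 11 XOR 9 = 2 < 11 — winning move (to 2).
That gives 3 winning moves.

3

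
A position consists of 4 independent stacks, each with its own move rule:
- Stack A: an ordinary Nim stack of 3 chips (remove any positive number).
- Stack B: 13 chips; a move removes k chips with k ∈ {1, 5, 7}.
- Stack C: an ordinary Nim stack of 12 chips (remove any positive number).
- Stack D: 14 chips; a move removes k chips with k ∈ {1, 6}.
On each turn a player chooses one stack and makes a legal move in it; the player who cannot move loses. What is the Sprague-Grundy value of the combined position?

14

Stack A is a plain Nim stack of size 3, so its Grundy value is 3.
Grundy values for stack B (subtraction set {1, 5, 7}):
k:     0  1  2  3  4  5  6  7  8  9 10 11 12 13
g(k):  0  1  0  1  0  1  0  1  0  1  0  1  0  1
So g(13) = 1.
Stack C is a plain Nim stack of size 12, so its Grundy value is 12.
Grundy values for stack D (subtraction set {1, 6}):
k:     0  1  2  3  4  5  6  7  8  9 10 11 12 13 14
g(k):  0  1  0  1  0  1  2  0  1  0  1  0  1  2  0
So g(14) = 0.
By the Sprague-Grundy theorem, the Grundy value of a sum of independent games is the XOR of the component values.
Combined value = 3 ⊕ 1 ⊕ 12 ⊕ 0 = 14.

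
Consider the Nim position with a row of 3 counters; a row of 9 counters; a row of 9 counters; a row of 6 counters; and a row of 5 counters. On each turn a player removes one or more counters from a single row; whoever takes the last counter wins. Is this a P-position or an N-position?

P-position

Bitwise XOR of the heap sizes:
  0011  (3)
  1001  (9)
  1001  (9)
  0110  (6)
  0101  (5)
  ----
  0000  (0)
The nim-sum is 0, so this is a P-position: the player to move is in a losing position under optimal play.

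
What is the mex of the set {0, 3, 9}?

1

0 is in the set but 1 is not, so the mex is 1.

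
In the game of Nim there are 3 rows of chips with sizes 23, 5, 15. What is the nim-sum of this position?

Bitwise XOR of the heap sizes:
  10111  (23)
  00101  (5)
  01111  (15)
  -----
  11101  (29)

29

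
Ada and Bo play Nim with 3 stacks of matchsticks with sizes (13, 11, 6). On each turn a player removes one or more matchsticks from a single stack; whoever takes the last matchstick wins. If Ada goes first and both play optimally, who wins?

Bo wins

Nim-sum: 13 ^ 11 ^ 6 = 0.
The nim-sum is 0, so this is a P-position: the player to move is in a losing position under optimal play; Ada is about to move from it and so loses — Bo wins.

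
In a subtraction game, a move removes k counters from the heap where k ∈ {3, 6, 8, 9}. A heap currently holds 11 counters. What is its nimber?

3

Compute g(0), g(1), … for moves {3, 6, 8, 9}:
g(0) = mex{} = 0
g(1) = mex{} = 0
g(2) = mex{} = 0
g(3) = mex{0} = 1
g(4) = mex{0} = 1
g(5) = mex{0} = 1
g(6) = mex{0,1} = 2
g(7) = mex{0,1} = 2
g(8) = mex{0,1} = 2
g(9) = mex{0,1,2} = 3
g(10) = mex{0,1,2} = 3
g(11) = mex{0,1,2} = 3
So g(11) = 3.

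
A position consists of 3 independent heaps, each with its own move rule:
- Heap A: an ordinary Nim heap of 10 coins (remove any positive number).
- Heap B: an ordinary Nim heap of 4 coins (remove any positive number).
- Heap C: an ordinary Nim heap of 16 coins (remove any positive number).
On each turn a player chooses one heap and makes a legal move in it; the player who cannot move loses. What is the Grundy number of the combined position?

30

Heap A is a plain Nim heap of size 10, so its Grundy value is 10.
Heap B is a plain Nim heap of size 4, so its Grundy value is 4.
Heap C is a plain Nim heap of size 16, so its Grundy value is 16.
The value of a disjunctive sum is the nim-sum of the parts.
Combined value = 10 ⊕ 4 ⊕ 16 = 30.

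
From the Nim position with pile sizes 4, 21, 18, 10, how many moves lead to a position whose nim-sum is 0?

1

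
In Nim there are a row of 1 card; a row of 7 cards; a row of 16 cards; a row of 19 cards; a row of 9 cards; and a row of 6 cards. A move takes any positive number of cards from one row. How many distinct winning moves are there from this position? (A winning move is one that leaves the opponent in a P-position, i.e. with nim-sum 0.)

Compute the nim-sum pairwise:
1 ⊕ 7 = 6
6 ⊕ 16 = 22
22 ⊕ 19 = 5
5 ⊕ 9 = 12
12 ⊕ 6 = 10
The overall nim-sum is X = 10. A row of size p has a winning move iff p XOR X < p (reduce it to p XOR X).
  1: 1 XOR 10 = 11 ≥ 1 — no move.
  7: 7 XOR 10 = 13 ≥ 7 — no move.
  16: 16 XOR 10 = 26 ≥ 16 — no move.
  19: 19 XOR 10 = 25 ≥ 19 — no move.
  9: 9 XOR 10 = 3 < 9 — winning move (to 3).
  6: 6 XOR 10 = 12 ≥ 6 — no move.
That gives 1 winning move.

1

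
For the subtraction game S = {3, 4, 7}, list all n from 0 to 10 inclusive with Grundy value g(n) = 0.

0, 1, 2, 10

Build the Grundy sequence with g(k) = mex{g(k−s) : s ∈ {3, 4, 7}, s ≤ k}:
g(0) = mex{} = 0
g(1) = mex{} = 0
g(2) = mex{} = 0
g(3) = mex{0} = 1
g(4) = mex{0} = 1
g(5) = mex{0} = 1
g(6) = mex{0,1} = 2
g(7) = mex{0,1} = 2
g(8) = mex{0,1} = 2
g(9) = mex{0,1,2} = 3
g(10) = mex{1,2} = 0
The P-positions (g = 0) in 0..10 are 0, 1, 2, 10.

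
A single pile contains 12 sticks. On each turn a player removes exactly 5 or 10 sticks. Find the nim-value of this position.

Grundy values for subtraction set {5, 10}:
g(0) = mex{} = 0
g(1) = mex{} = 0
g(2) = mex{} = 0
g(3) = mex{} = 0
g(4) = mex{} = 0
g(5) = mex{0} = 1
g(6) = mex{0} = 1
g(7) = mex{0} = 1
g(8) = mex{0} = 1
g(9) = mex{0} = 1
g(10) = mex{0,1} = 2
g(11) = mex{0,1} = 2
g(12) = mex{0,1} = 2
So g(12) = 2.

2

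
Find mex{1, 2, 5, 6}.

0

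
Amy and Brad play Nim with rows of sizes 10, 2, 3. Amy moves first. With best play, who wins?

Compute the nim-sum pairwise:
10 ^ 2 = 8
8 ^ 3 = 11
The nim-sum is 11 ≠ 0, so this is an N-position: the player to move can win; Amy has a winning move.

Amy wins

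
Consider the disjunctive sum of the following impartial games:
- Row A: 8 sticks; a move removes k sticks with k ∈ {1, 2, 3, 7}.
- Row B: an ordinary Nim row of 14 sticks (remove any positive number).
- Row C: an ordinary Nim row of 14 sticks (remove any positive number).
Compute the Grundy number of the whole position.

0

Build the Grundy sequence for row A with g(k) = mex{g(k−s) : s ∈ {1, 2, 3, 7}, s ≤ k}:
k:     0  1  2  3  4  5  6  7  8
g(k):  0  1  2  3  0  1  2  3  0
So g(8) = 0.
Row B is a plain Nim row of size 14, so its Grundy value is 14.
Row C is a plain Nim row of size 14, so its Grundy value is 14.
By the Sprague-Grundy theorem, the Grundy value of a sum of independent games is the XOR of the component values.
Combined value = 0 XOR 14 XOR 14 = 0.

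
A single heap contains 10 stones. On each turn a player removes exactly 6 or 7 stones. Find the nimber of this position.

1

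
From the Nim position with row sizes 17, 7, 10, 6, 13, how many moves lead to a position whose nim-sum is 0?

1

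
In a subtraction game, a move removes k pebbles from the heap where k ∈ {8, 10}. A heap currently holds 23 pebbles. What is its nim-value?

0

Build the Grundy sequence with g(k) = mex{g(k−s) : s ∈ {8, 10}, s ≤ k}:
k:     0  1  2  3  4  5  6  7  8  9 10 11 12 13 14 15 16 17 18 19 20 21 22 23
g(k):  0  0  0  0  0  0  0  0  1  1  1  1  1  1  1  1  2  2  0  0  0  0  0  0
So g(23) = 0.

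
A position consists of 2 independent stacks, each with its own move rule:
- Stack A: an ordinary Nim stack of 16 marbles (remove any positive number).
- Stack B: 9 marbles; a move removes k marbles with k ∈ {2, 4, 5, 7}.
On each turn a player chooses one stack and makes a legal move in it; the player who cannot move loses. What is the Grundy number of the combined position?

16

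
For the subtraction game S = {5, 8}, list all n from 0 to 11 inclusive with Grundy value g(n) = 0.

Build the Grundy sequence with g(k) = mex{g(k−s) : s ∈ {5, 8}, s ≤ k}:
g(0) = mex{} = 0
g(1) = mex{} = 0
g(2) = mex{} = 0
g(3) = mex{} = 0
g(4) = mex{} = 0
g(5) = mex{0} = 1
g(6) = mex{0} = 1
g(7) = mex{0} = 1
g(8) = mex{0} = 1
g(9) = mex{0} = 1
g(10) = mex{0,1} = 2
g(11) = mex{0,1} = 2
The P-positions (g = 0) in 0..11 are 0, 1, 2, 3, 4.

0, 1, 2, 3, 4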